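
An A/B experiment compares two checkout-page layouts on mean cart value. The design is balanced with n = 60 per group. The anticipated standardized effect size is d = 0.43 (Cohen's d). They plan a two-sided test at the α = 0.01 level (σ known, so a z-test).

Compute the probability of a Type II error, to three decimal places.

Noncentrality parameter: δ = d·√(n/2) = 0.43 × √(60/2) = 2.3552
Critical value for a two-sided test at α = 0.01: z_{α/2} = 2.576.
Power = Φ(δ − 2.576) + Φ(−δ − 2.576) = Φ(-0.221) + Φ(-4.931) = 0.4127 + 0.0000 = 0.4127.
Type II error: β = 1 − power = 1 − 0.4127 = 0.5873.

β ≈ 0.587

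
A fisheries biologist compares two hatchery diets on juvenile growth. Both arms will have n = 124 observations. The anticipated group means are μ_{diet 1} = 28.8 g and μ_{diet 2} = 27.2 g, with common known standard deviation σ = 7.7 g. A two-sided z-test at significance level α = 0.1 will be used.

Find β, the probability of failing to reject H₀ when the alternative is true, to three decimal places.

Standardized effect: d = |μ_{diet 1} − μ_{diet 2}| / σ = |28.8 − 27.2| / 7.7 = 0.2078
Noncentrality parameter: δ = d·√(n/2) = 0.2078 × √(124/2) = 1.6362
Critical value for a two-sided test at α = 0.1: z_{α/2} = 1.645.
Power = Φ(δ − 1.645) + Φ(−δ − 1.645) = Φ(-0.009) + Φ(-3.281) = 0.4965 + 0.0005 = 0.4970.
Type II error: β = 1 − power = 1 − 0.4970 = 0.5030.

β ≈ 0.503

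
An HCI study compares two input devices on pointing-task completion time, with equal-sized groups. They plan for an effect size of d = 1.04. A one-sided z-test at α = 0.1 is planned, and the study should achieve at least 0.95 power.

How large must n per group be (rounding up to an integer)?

Set Φ(δ − 1.282) = 0.95; then δ − 1.282 = Φ⁻¹(0.95) = 1.645, giving δ = 2.926.
δ = d·√(n/2) ⇒ n = 2(δ/d)² = 2 × (2.926 / 1.04)² = 15.84.
Rounding up, n = 16 per group.

n = 16 per group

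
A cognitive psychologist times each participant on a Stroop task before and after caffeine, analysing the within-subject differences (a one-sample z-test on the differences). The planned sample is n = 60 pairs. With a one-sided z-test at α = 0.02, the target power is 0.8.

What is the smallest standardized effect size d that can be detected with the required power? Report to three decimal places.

Required noncentrality: δ = z_{0.02} + z_{0.20} = 2.054 + 0.842 = 2.895.
δ = d·√n ⇒ d = δ/√n = 2.895/√60 = 0.3738.

d ≈ 0.374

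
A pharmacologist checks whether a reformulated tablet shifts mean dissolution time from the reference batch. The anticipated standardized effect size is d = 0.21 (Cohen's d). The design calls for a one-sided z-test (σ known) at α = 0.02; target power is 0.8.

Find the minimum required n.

For power 0.8 need Φ(δ − z_{0.02}) = 0.8, so δ = z_{0.02} + z_{0.20} = 2.054 + 0.842 = 2.895.
δ = d·√n ⇒ n = (δ/d)² = (2.895 / 0.21)² = 190.09.
Rounding up, n = 191.

n = 191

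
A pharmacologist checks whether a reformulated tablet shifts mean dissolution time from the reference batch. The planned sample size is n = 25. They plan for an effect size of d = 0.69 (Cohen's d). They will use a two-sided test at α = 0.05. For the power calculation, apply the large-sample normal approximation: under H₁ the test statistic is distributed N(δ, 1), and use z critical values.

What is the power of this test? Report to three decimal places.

Power ≈ 0.932

Noncentrality parameter: δ = d·√n = 0.69 × √25 = 3.4500
Critical value for a two-sided test at α = 0.05: z_{α/2} = 1.960.
Power = Φ(δ − 1.960) + Φ(−δ − 1.960) = Φ(1.490) + Φ(-5.410) = 0.9319 + 0.0000 = 0.9319.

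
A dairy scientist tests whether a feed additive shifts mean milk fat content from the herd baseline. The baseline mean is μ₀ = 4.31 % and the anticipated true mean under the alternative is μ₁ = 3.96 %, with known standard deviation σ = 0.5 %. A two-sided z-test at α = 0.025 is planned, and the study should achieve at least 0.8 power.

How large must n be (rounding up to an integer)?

n = 20

Standardized effect: d = |μ₁ − μ₀| / σ = |3.96 − 4.31| / 0.5 = 0.7000
Set Φ(δ − 2.241) = 0.8; then δ − 2.241 = Φ⁻¹(0.8) = 0.842, giving δ = 3.083.
(For δ > 0 the lower-tail rejection region contributes negligibly to power, so the one-term inversion is standard.)
δ = d·√n ⇒ n = (δ/d)² = (3.083 / 0.7000)² = 19.40.
Rounding up, n = 20.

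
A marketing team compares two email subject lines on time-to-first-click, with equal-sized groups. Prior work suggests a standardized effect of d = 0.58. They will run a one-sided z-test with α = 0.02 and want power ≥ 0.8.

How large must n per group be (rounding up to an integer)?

For power 0.8 need Φ(δ − z_{0.02}) = 0.8, so δ = z_{0.02} + z_{0.20} = 2.054 + 0.842 = 2.895.
δ = d·√(n/2) ⇒ n = 2(δ/d)² = 2 × (2.895 / 0.58)² = 49.84.
Round up to the next whole unit.

n = 50 per group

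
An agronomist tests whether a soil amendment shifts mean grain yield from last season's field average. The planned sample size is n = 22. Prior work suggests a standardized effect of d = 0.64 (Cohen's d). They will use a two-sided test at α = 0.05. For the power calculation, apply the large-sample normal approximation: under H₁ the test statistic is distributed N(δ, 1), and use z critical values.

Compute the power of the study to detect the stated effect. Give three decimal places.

Power ≈ 0.851

Noncentrality parameter: δ = d·√n = 0.64 × √22 = 3.0019
Critical value for a two-sided test at α = 0.05: z_{α/2} = 1.960.
Power = Φ(δ − 1.960) + Φ(−δ − 1.960) = Φ(1.042) + Φ(-4.962) = 0.8513 + 0.0000 = 0.8513.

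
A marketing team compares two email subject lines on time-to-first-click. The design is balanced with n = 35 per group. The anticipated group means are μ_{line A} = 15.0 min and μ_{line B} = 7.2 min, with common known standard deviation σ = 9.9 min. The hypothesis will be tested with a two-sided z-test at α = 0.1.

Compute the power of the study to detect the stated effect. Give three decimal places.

Power ≈ 0.951

Standardized effect: d = |μ_{line A} − μ_{line B}| / σ = |15.0 − 7.2| / 9.9 = 0.7879
Noncentrality parameter: δ = d·√(n/2) = 0.7879 × √(35/2) = 3.2959
Two-sided α = 0.1 → critical value z_{0.05} = 1.645.
Power = Φ(δ − 1.645) + Φ(−δ − 1.645) = Φ(1.651) + Φ(-4.941) = 0.9506 + 0.0000 = 0.9506.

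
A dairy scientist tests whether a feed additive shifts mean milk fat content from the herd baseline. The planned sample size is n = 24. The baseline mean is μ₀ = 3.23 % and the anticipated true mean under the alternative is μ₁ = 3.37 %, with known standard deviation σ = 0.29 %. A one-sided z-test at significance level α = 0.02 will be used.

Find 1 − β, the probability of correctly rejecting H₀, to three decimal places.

Standardized effect: d = |μ₁ − μ₀| / σ = |3.37 − 3.23| / 0.29 = 0.4828
Noncentrality parameter: δ = d·√n = 0.4828 × √24 = 2.3650
Critical value for a one-sided test at α = 0.02: z_α = 2.054.
Power = P(Z > 2.054 − δ) = Φ(0.311) = 0.6222.

Power ≈ 0.622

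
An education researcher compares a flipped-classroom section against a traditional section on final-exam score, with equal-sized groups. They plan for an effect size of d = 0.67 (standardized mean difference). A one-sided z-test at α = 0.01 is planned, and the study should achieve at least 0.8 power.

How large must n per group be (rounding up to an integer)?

n = 45 per group

Set Φ(δ − 2.326) = 0.8; then δ − 2.326 = Φ⁻¹(0.8) = 0.842, giving δ = 3.168.
δ = d·√(n/2) ⇒ n = 2(δ/d)² = 2 × (3.168 / 0.67)² = 44.71.
Round up to the next whole unit.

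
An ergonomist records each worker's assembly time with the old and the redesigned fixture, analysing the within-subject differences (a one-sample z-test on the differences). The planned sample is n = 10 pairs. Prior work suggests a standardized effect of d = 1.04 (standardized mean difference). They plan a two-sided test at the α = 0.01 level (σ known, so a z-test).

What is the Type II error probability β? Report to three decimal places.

β ≈ 0.238

Noncentrality parameter: δ = d·√n = 1.04 × √10 = 3.2888
Critical value for a two-sided test at α = 0.01: z_{α/2} = 2.576.
Power = Φ(δ − 2.576) + Φ(−δ − 2.576) = Φ(0.713) + Φ(-5.865) = 0.7621 + 0.0000 = 0.7621.
Type II error: β = 1 − power = 1 − 0.7621 = 0.2379.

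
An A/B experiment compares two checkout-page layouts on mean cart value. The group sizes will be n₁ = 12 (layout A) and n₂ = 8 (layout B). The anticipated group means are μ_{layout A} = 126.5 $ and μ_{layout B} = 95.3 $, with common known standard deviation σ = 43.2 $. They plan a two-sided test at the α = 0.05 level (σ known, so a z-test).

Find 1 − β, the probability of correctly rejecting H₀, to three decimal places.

Standardized effect: d = |μ_{layout A} − μ_{layout B}| / σ = |126.5 − 95.3| / 43.2 = 0.7222
Noncentrality parameter: δ = d / √(1/n₁ + 1/n₂) = 0.7222 / √(1/12 + 1/8) = 1.5823
Critical value for a two-sided test at α = 0.05: z_{α/2} = 1.960.
Power = Φ(δ − 1.960) + Φ(−δ − 1.960) = Φ(-0.378) + Φ(-3.542) = 0.3528 + 0.0002 = 0.3530.

Power ≈ 0.353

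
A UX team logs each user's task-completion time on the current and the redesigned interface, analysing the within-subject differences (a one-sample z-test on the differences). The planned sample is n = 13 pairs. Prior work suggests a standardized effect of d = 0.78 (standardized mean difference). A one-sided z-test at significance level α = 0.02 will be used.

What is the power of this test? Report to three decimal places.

Power ≈ 0.776

Noncentrality parameter: δ = d·√n = 0.78 × √13 = 2.8123
One-sided α = 0.02 → critical value z_{0.02} = 2.054.
Power = Φ(δ − 2.054) = Φ(0.759) = 0.7759.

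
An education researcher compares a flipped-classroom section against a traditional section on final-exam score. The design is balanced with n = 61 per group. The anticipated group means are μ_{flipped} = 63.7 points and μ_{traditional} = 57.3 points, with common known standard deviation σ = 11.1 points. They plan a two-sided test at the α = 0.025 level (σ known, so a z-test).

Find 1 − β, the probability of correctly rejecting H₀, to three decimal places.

Power ≈ 0.827

Standardized effect: d = |μ_{flipped} − μ_{traditional}| / σ = |63.7 − 57.3| / 11.1 = 0.5766
Noncentrality parameter: λ = d·√(n/2) = 0.5766 × √(61/2) = 3.1842
Two-sided α = 0.025 → critical value z_{0.0125} = 2.241.
Power = Φ(λ − 2.241) + Φ(−λ − 2.241) = Φ(0.943) + Φ(-5.426) = 0.8271 + 0.0000 = 0.8271.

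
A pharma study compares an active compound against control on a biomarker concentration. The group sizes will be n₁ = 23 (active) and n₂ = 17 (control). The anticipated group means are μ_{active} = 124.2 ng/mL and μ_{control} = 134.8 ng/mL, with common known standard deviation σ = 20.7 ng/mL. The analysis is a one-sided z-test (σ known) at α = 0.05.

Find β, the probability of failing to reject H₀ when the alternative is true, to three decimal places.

Standardized effect: d = |μ_{active} − μ_{control}| / σ = |124.2 − 134.8| / 20.7 = 0.5121
Noncentrality parameter: δ = d / √(1/n₁ + 1/n₂) = 0.5121 / √(1/23 + 1/17) = 1.6010
Critical value for a one-sided test at α = 0.05: z_α = 1.645.
Power = P(Z > 1.645 − δ) = Φ(-0.044) = 0.4825.
Type II error: β = 1 − power = 1 − 0.4825 = 0.5175.

β ≈ 0.517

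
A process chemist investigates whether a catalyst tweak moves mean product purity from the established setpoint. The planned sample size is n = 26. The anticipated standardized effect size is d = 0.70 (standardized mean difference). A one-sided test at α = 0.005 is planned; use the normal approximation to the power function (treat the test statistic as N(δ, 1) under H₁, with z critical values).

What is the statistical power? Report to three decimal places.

Noncentrality parameter: δ = d·√n = 0.70 × √26 = 3.5693
One-sided α = 0.005 → critical value z_{0.005} = 2.576.
Power = Φ(δ − 2.576) = Φ(0.993) = 0.8398.

Power ≈ 0.840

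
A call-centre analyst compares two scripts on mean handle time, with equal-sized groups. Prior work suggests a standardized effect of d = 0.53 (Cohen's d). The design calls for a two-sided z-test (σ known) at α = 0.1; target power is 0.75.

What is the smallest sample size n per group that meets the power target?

n = 39 per group

For power 0.75 need Φ(δ − z_{0.05}) = 0.75, so δ = z_{0.05} + z_{0.25} = 1.645 + 0.674 = 2.319.
(For δ > 0 the lower-tail rejection region contributes negligibly to power, so the one-term inversion is standard.)
δ = d·√(n/2) ⇒ n = 2(δ/d)² = 2 × (2.319 / 0.53)² = 38.30.
Rounding up, n = 39 per group.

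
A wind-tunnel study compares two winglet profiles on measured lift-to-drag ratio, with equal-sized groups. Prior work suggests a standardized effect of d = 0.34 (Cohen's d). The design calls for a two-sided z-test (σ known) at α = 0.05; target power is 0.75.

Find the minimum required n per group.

For power 0.75 need Φ(δ − z_{0.025}) = 0.75, so δ = z_{0.025} + z_{0.25} = 1.960 + 0.674 = 2.634.
(The Φ(−δ − z_{α/2}) term is vanishingly small for δ > 0 and is dropped in the standard sample-size formula.)
δ = d·√(n/2) ⇒ n = 2(δ/d)² = 2 × (2.634 / 0.34)² = 120.08.
Rounding up, n = 121 per group.

n = 121 per group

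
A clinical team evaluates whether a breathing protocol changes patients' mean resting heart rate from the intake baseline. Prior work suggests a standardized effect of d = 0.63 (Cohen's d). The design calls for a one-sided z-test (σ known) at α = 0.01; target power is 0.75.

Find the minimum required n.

For power 0.75 need Φ(δ − z_{0.01}) = 0.75, so δ = z_{0.01} + z_{0.25} = 2.326 + 0.674 = 3.001.
δ = d·√n ⇒ n = (δ/d)² = (3.001 / 0.63)² = 22.69.
Rounding up, n = 23.

n = 23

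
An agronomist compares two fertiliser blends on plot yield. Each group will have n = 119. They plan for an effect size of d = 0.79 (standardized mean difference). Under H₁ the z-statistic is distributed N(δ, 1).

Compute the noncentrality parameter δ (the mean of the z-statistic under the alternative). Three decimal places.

δ = d·√(n/2) = 0.79 × √(119/2) = 6.0938

δ ≈ 6.094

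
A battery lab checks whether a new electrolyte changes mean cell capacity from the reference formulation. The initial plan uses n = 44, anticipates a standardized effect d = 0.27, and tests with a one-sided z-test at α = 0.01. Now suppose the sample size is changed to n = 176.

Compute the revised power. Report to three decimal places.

Power ≈ 0.895

With n = 176: δ = d·√n = 0.27 × √176 = 3.5820. Critical value z_{0.01} = 2.326.
Revised power = Φ(δ − 2.326) = Φ(1.256) = 0.8954.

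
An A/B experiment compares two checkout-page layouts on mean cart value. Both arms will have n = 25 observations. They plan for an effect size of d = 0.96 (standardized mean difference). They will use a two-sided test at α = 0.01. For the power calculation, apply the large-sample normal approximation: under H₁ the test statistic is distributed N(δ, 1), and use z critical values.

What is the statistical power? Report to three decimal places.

Power ≈ 0.793

Noncentrality parameter: δ = d·√(n/2) = 0.96 × √(25/2) = 3.3941
Critical value for a two-sided test at α = 0.01: z_{α/2} = 2.576.
Power = Φ(δ − 2.576) + Φ(−δ − 2.576) = Φ(0.818) + Φ(-5.970) = 0.7934 + 0.0000 = 0.7934.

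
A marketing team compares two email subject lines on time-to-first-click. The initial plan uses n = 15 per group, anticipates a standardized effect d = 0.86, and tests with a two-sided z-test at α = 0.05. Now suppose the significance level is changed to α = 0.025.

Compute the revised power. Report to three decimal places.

Power ≈ 0.545

δ = d·√(n/2) = 0.86 × √(15/2) = 2.3552 (unchanged). New critical value: z_{0.0125} = 2.241.
Revised power = Φ(δ − 2.241) + Φ(−δ − 2.241) = Φ(0.114) + Φ(-4.597) = 0.5453 + 0.0000 = 0.5453.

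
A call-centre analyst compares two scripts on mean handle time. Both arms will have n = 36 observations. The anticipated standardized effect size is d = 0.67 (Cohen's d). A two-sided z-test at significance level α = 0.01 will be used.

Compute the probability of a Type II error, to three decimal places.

β ≈ 0.395

Noncentrality parameter: δ = d·√(n/2) = 0.67 × √(36/2) = 2.8426
Critical value for a two-sided test at α = 0.01: z_{α/2} = 2.576.
Power = Φ(δ − 2.576) + Φ(−δ − 2.576) = Φ(0.267) + Φ(-5.418) = 0.6052 + 0.0000 = 0.6052.
Type II error: β = 1 − power = 1 − 0.6052 = 0.3948.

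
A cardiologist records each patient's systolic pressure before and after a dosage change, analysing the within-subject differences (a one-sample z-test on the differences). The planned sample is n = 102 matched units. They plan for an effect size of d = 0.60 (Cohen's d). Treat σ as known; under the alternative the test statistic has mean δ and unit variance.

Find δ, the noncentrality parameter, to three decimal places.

δ ≈ 6.060

The noncentrality parameter scales effect size by the design's sample-size factor: δ = d·√n = 0.60 × √102 = 6.0597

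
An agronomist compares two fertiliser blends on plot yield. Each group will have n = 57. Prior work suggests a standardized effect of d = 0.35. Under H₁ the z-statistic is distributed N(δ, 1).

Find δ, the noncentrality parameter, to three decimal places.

δ = d·√(n/2) = 0.35 × √(57/2) = 1.8685

δ ≈ 1.868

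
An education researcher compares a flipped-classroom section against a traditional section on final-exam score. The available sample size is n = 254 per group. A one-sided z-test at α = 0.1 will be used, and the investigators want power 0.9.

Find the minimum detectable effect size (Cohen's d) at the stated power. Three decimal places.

d ≈ 0.227

Need Φ(δ − 1.282) = 0.9, so δ = 1.282 + 1.282 = 2.563.
δ = d·√(n/2) ⇒ d = δ/√(n/2) = 2.563/√(254/2) = 0.2274.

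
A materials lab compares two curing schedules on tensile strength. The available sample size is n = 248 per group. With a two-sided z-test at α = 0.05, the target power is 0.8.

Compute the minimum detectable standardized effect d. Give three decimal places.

d ≈ 0.252

Required noncentrality: δ = z_{0.025} + z_{0.20} = 1.960 + 0.842 = 2.802.
(The second rejection-region term Φ(−δ − z_{α/2}) is negligible and dropped.)
δ = d·√(n/2) ⇒ d = δ/√(n/2) = 2.802/√(248/2) = 0.2516.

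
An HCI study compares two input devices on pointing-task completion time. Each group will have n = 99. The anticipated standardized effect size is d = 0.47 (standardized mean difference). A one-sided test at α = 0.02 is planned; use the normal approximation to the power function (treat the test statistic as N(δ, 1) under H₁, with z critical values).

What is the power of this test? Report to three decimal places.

Power ≈ 0.895

Noncentrality parameter: δ = d·√(n/2) = 0.47 × √(99/2) = 3.3067
One-sided α = 0.02 → critical value z_{0.02} = 2.054.
Power = Φ(δ − 2.054) = Φ(1.253) = 0.8949.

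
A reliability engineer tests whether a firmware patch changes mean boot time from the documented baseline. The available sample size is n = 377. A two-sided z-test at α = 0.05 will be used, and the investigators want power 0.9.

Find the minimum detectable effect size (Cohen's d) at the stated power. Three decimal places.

d ≈ 0.167

Need Φ(δ − 1.960) = 0.9, so δ = 1.960 + 1.282 = 3.242.
(Lower-tail contribution to power is negligible for δ > 0.)
δ = d·√n ⇒ d = δ/√n = 3.242/√377 = 0.1669.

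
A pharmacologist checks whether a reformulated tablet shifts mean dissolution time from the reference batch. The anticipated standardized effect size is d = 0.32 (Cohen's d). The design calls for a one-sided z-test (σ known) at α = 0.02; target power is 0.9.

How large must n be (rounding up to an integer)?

For power 0.9 need Φ(δ − z_{0.02}) = 0.9, so δ = z_{0.02} + z_{0.10} = 2.054 + 1.282 = 3.335.
δ = d·√n ⇒ n = (δ/d)² = (3.335 / 0.32)² = 108.64.
Rounding up, n = 109.

n = 109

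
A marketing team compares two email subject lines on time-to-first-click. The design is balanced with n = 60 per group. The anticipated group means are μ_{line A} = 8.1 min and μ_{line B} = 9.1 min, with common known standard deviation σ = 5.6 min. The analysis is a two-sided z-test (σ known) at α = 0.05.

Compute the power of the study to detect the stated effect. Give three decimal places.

Standardized effect: d = |μ_{line A} − μ_{line B}| / σ = |8.1 − 9.1| / 5.6 = 0.1786
Noncentrality parameter: δ = d·√(n/2) = 0.1786 × √(60/2) = 0.9781
Critical value for a two-sided test at α = 0.05: z_{α/2} = 1.960.
Power = Φ(δ − 1.960) + Φ(−δ − 1.960) = Φ(-0.982) + Φ(-2.938) = 0.1631 + 0.0017 = 0.1647.

Power ≈ 0.165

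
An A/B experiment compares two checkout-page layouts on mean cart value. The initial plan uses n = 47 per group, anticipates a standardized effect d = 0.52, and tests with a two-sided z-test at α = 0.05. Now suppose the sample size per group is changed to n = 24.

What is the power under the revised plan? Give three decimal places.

With n = 24 per group: δ = d·√(n/2) = 0.52 × √(24/2) = 1.8013. Critical value z_{0.025} = 1.960.
Revised power = Φ(δ − 1.960) + Φ(−δ − 1.960) = Φ(-0.159) + Φ(-3.761) = 0.4370 + 0.0001 = 0.4371.

Power ≈ 0.437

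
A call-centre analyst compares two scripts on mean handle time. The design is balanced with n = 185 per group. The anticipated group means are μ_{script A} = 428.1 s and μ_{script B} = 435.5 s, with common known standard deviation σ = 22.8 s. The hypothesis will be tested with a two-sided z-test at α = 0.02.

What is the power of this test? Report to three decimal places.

Power ≈ 0.787

Standardized effect: d = |μ_{script A} − μ_{script B}| / σ = |428.1 − 435.5| / 22.8 = 0.3246
Noncentrality parameter: δ = d·√(n/2) = 0.3246 × √(185/2) = 3.1215
Two-sided α = 0.02 → critical value z_{0.01} = 2.326.
Power = Φ(δ − 2.326) + Φ(−δ − 2.326) = Φ(0.795) + Φ(-5.448) = 0.7867 + 0.0000 = 0.7867.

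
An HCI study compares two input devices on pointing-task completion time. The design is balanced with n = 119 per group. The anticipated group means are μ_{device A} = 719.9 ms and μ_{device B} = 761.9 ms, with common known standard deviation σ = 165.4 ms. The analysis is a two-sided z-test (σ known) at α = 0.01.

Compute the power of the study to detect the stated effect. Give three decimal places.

Power ≈ 0.269

Standardized effect: d = |μ_{device A} − μ_{device B}| / σ = |719.9 − 761.9| / 165.4 = 0.2539
Noncentrality parameter: λ = d·√(n/2) = 0.2539 × √(119/2) = 1.9587
Critical value for a two-sided test at α = 0.01: z_{α/2} = 2.576.
Power = Φ(λ − 2.576) + Φ(−λ − 2.576) = Φ(-0.617) + Φ(-4.535) = 0.2686 + 0.0000 = 0.2686.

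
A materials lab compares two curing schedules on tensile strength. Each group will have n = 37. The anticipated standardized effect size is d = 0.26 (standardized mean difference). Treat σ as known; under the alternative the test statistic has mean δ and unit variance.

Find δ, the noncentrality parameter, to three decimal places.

The noncentrality parameter scales effect size by the design's sample-size factor: δ = d·√(n/2) = 0.26 × √(37/2) = 1.1183

δ ≈ 1.118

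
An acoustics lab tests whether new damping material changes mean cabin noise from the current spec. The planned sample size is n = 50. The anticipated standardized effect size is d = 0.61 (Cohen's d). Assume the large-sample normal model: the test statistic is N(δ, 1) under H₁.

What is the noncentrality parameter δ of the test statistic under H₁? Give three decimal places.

The noncentrality parameter scales effect size by the design's sample-size factor: δ = d·√n = 0.61 × √50 = 4.3134

δ ≈ 4.313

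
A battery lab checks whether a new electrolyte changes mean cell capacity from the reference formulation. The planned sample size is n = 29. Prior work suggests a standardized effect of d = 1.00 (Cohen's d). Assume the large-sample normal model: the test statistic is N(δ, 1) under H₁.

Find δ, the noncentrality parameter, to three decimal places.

δ ≈ 5.385

The noncentrality parameter scales effect size by the design's sample-size factor: δ = d·√n = 1.00 × √29 = 5.3852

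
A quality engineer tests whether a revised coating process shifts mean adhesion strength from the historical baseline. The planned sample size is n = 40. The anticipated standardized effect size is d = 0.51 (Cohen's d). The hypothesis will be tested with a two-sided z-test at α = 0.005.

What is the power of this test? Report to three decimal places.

Noncentrality parameter: δ = d·√n = 0.51 × √40 = 3.2255
Critical value for a two-sided test at α = 0.005: z_{α/2} = 2.807.
Power = Φ(δ − 2.807) + Φ(−δ − 2.807) = Φ(0.418) + Φ(-6.033) = 0.6622 + 0.0000 = 0.6622.

Power ≈ 0.662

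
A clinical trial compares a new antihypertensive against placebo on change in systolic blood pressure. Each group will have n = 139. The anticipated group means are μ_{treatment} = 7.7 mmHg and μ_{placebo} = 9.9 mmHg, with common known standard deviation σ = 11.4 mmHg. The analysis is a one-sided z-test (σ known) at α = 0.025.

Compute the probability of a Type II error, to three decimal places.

β ≈ 0.637

Standardized effect: d = |μ_{treatment} − μ_{placebo}| / σ = |7.7 − 9.9| / 11.4 = 0.1930
Noncentrality parameter: δ = d·√(n/2) = 0.1930 × √(139/2) = 1.6088
Critical value for a one-sided test at α = 0.025: z_α = 1.960.
Power = P(Z > 1.960 − δ) = Φ(-0.351) = 0.3627.
Type II error: β = 1 − power = 1 − 0.3627 = 0.6373.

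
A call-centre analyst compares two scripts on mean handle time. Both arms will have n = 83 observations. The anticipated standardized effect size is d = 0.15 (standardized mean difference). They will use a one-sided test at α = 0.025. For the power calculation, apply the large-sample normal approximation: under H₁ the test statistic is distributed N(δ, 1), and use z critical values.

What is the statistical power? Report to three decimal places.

Power ≈ 0.160

Noncentrality parameter: δ = d·√(n/2) = 0.15 × √(83/2) = 0.9663
One-sided α = 0.025 → critical value z_{0.025} = 1.960.
Power = Φ(δ − 1.960) = Φ(-0.994) = 0.1602.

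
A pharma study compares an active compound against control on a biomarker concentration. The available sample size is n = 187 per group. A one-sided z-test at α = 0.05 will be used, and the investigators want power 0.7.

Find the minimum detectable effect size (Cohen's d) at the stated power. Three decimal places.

d ≈ 0.224

Need Φ(δ − 1.645) = 0.7, so δ = 1.645 + 0.524 = 2.169.
δ = d·√(n/2) ⇒ d = δ/√(n/2) = 2.169/√(187/2) = 0.2243.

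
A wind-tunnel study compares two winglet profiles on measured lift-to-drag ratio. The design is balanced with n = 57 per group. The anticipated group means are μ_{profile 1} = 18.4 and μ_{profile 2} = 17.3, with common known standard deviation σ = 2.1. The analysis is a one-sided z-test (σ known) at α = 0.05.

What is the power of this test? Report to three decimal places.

Power ≈ 0.875

Standardized effect: d = |μ_{profile 1} − μ_{profile 2}| / σ = |18.4 − 17.3| / 2.1 = 0.5238
Noncentrality parameter: δ = d·√(n/2) = 0.5238 × √(57/2) = 2.7964
One-sided α = 0.05 → critical value z_{0.05} = 1.645.
Power = Φ(δ − 1.645) = Φ(1.152) = 0.8752.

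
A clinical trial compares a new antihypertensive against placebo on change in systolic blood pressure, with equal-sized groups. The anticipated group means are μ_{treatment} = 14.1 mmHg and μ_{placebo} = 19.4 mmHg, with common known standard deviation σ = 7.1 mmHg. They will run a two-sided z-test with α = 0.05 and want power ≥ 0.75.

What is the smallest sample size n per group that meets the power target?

Standardized effect: d = |μ_{treatment} − μ_{placebo}| / σ = |14.1 − 19.4| / 7.1 = 0.7465
Set Φ(δ − 1.960) = 0.75; then δ − 1.960 = Φ⁻¹(0.75) = 0.674, giving δ = 2.634.
(Ignoring the negligible lower-tail rejection probability gives the usual closed-form inversion.)
δ = d·√(n/2) ⇒ n = 2(δ/d)² = 2 × (2.634 / 0.7465)² = 24.91.
Rounding up, n = 25 per group.

n = 25 per group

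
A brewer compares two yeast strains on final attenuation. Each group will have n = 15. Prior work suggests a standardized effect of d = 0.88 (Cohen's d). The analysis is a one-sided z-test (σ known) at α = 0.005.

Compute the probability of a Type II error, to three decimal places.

Noncentrality parameter: δ = d·√(n/2) = 0.88 × √(15/2) = 2.4100
Critical value for a one-sided test at α = 0.005: z_α = 2.576.
Power = Φ(δ − 2.576) = Φ(-0.166) = 0.4341.
Type II error: β = 1 − power = 1 − 0.4341 = 0.5659.

β ≈ 0.566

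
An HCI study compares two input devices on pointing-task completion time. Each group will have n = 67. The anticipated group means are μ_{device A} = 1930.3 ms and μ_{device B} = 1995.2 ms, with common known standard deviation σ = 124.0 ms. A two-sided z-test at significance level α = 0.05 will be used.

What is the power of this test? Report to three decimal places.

Power ≈ 0.858

Standardized effect: d = |μ_{device A} − μ_{device B}| / σ = |1930.3 − 1995.2| / 124.0 = 0.5234
Noncentrality parameter: δ = d·√(n/2) = 0.5234 × √(67/2) = 3.0293
Two-sided α = 0.05 → critical value z_{0.025} = 1.960.
Power = Φ(δ − 1.960) + Φ(−δ − 1.960) = Φ(1.069) + Φ(-4.989) = 0.8575 + 0.0000 = 0.8575.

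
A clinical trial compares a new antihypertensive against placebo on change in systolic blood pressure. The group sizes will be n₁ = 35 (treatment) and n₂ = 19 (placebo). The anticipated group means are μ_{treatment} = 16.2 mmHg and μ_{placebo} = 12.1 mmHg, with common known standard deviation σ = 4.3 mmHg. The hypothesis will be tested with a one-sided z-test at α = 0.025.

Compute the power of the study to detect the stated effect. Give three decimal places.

Standardized effect: d = |μ_{treatment} − μ_{placebo}| / σ = |16.2 − 12.1| / 4.3 = 0.9535
Noncentrality parameter: δ = d / √(1/n₁ + 1/n₂) = 0.9535 / √(1/35 + 1/19) = 3.3460
One-sided α = 0.025 → critical value z_{0.025} = 1.960.
Power = Φ(δ − 1.960) = Φ(1.386) = 0.9171.

Power ≈ 0.917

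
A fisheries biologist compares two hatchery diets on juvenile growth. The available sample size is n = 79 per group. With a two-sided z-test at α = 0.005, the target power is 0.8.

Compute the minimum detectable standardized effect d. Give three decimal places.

Need Φ(δ − 2.807) = 0.8, so δ = 2.807 + 0.842 = 3.649.
(The second rejection-region term Φ(−δ − z_{α/2}) is negligible and dropped.)
δ = d·√(n/2) ⇒ d = δ/√(n/2) = 3.649/√(79/2) = 0.5805.

d ≈ 0.581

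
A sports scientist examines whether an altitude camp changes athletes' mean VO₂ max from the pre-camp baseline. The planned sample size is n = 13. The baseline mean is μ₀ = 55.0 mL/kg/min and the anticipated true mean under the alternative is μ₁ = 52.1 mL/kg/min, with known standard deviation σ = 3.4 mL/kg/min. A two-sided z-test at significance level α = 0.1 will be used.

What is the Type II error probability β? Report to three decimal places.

Standardized effect: d = |μ₁ − μ₀| / σ = |52.1 − 55.0| / 3.4 = 0.8529
Noncentrality parameter: δ = d·√n = 0.8529 × √13 = 3.0753
Two-sided α = 0.1 → critical value z_{0.05} = 1.645.
Power = Φ(δ − 1.645) + Φ(−δ − 1.645) = Φ(1.430) + Φ(-4.720) = 0.9237 + 0.0000 = 0.9237.
Type II error: β = 1 − power = 1 − 0.9237 = 0.0763.

β ≈ 0.076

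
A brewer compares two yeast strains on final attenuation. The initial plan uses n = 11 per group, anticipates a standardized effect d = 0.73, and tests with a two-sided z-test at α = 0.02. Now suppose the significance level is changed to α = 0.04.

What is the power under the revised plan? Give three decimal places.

δ = d·√(n/2) = 0.73 × √(11/2) = 1.7120 (unchanged). New critical value: z_{0.02} = 2.054.
Revised power = Φ(δ − 2.054) + Φ(−δ − 2.054) = Φ(-0.342) + Φ(-3.766) = 0.3663 + 0.0001 = 0.3664.

Power ≈ 0.366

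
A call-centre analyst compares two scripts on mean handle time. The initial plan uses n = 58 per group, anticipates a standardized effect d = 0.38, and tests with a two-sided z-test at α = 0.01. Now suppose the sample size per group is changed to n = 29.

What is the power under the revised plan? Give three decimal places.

Power ≈ 0.130

With n = 29 per group: δ = d·√(n/2) = 0.38 × √(29/2) = 1.4470. Critical value z_{0.005} = 2.576.
Revised power = Φ(δ − 2.576) + Φ(−δ − 2.576) = Φ(-1.129) + Φ(-4.023) = 0.1295 + 0.0000 = 0.1295.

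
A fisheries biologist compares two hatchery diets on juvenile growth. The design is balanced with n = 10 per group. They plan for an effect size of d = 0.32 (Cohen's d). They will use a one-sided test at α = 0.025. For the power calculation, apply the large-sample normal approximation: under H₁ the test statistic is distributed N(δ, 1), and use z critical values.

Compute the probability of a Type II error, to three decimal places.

β ≈ 0.893

Noncentrality parameter: δ = d·√(n/2) = 0.32 × √(10/2) = 0.7155
One-sided α = 0.025 → critical value z_{0.025} = 1.960.
Power = Φ(δ − 1.960) = Φ(-1.244) = 0.1067.
Type II error: β = 1 − power = 1 − 0.1067 = 0.8933.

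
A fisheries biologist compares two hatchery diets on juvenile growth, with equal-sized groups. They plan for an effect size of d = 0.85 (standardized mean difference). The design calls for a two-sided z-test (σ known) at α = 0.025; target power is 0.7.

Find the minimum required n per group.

Set Φ(δ − 2.241) = 0.7; then δ − 2.241 = Φ⁻¹(0.7) = 0.524, giving δ = 2.766.
(For δ > 0 the lower-tail rejection region contributes negligibly to power, so the one-term inversion is standard.)
δ = d·√(n/2) ⇒ n = 2(δ/d)² = 2 × (2.766 / 0.85)² = 21.18.
Rounding up, n = 22 per group.

n = 22 per group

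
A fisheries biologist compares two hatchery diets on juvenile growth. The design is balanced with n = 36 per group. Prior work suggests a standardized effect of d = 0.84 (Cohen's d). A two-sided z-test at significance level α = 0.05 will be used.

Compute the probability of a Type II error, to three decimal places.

β ≈ 0.054

Noncentrality parameter: δ = d·√(n/2) = 0.84 × √(36/2) = 3.5638
Two-sided α = 0.05 → critical value z_{0.025} = 1.960.
Power = Φ(δ − 1.960) + Φ(−δ − 1.960) = Φ(1.604) + Φ(-5.524) = 0.9456 + 0.0000 = 0.9456.
Type II error: β = 1 − power = 1 − 0.9456 = 0.0544.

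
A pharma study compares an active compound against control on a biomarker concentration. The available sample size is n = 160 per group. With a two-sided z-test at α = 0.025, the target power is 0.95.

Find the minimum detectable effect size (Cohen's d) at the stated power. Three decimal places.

d ≈ 0.434

Required noncentrality: δ = z_{0.0125} + z_{0.05} = 2.241 + 1.645 = 3.886.
(The second rejection-region term Φ(−δ − z_{α/2}) is negligible and dropped.)
δ = d·√(n/2) ⇒ d = δ/√(n/2) = 3.886/√(160/2) = 0.4345.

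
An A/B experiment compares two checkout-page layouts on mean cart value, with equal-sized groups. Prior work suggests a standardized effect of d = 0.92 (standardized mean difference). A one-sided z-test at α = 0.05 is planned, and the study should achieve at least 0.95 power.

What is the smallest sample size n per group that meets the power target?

For power 0.95 need Φ(δ − z_{0.05}) = 0.95, so δ = z_{0.05} + z_{0.05} = 1.645 + 1.645 = 3.290.
δ = d·√(n/2) ⇒ n = 2(δ/d)² = 2 × (3.290 / 0.92)² = 25.57.
Rounding up, n = 26 per group.

n = 26 per group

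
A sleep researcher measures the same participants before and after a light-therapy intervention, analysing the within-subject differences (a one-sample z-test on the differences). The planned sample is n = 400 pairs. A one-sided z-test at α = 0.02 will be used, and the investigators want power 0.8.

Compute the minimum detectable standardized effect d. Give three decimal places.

d ≈ 0.145

Need Φ(δ − 2.054) = 0.8, so δ = 2.054 + 0.842 = 2.895.
δ = d·√n ⇒ d = δ/√n = 2.895/√400 = 0.1448.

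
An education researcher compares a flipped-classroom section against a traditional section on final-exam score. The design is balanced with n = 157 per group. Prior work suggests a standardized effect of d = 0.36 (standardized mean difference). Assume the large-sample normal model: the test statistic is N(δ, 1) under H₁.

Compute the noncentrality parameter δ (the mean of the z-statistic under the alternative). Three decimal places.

δ ≈ 3.190

The noncentrality parameter scales effect size by the design's sample-size factor: δ = d·√(n/2) = 0.36 × √(157/2) = 3.1896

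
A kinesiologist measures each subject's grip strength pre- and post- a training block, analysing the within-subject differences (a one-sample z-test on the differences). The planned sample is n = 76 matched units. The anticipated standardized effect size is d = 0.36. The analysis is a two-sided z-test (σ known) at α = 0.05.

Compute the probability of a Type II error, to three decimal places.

Noncentrality parameter: δ = d·√n = 0.36 × √76 = 3.1384
Critical value for a two-sided test at α = 0.05: z_{α/2} = 1.960.
Power = Φ(δ − 1.960) + Φ(−δ − 1.960) = Φ(1.178) + Φ(-5.098) = 0.8807 + 0.0000 = 0.8807.
Type II error: β = 1 − power = 1 − 0.8807 = 0.1193.

β ≈ 0.119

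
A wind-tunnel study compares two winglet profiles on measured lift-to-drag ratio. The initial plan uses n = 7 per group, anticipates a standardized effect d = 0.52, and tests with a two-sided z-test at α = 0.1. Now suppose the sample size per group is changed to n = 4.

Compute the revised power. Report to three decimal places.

Power ≈ 0.190

With n = 4 per group: δ = d·√(n/2) = 0.52 × √(4/2) = 0.7354. Critical value z_{0.05} = 1.645.
Revised power = Φ(δ − 1.645) + Φ(−δ − 1.645) = Φ(-0.909) + Φ(-2.380) = 0.1816 + 0.0087 = 0.1902.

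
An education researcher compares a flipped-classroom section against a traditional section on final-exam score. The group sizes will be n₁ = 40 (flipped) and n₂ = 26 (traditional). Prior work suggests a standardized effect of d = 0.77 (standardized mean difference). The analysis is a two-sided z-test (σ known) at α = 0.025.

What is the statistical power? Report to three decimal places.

Noncentrality parameter: λ = d / √(1/n₁ + 1/n₂) = 0.77 / √(1/40 + 1/26) = 3.0566
Two-sided α = 0.025 → critical value z_{0.0125} = 2.241.
Power = Φ(λ − 2.241) + Φ(−λ − 2.241) = Φ(0.815) + Φ(-5.298) = 0.7925 + 0.0000 = 0.7925.

Power ≈ 0.793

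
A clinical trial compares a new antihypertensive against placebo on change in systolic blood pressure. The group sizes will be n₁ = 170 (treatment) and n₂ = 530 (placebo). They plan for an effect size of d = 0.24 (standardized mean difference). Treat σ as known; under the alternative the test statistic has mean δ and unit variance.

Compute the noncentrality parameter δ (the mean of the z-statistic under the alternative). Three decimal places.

δ = d / √(1/n₁ + 1/n₂) = 0.24 / √(1/170 + 1/530) = 2.7229

δ ≈ 2.723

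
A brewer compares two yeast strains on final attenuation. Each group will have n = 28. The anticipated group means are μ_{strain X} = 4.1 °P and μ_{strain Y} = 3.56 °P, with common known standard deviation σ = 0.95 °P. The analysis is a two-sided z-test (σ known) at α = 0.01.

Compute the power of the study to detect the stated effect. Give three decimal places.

Power ≈ 0.327

Standardized effect: d = |μ_{strain X} − μ_{strain Y}| / σ = |4.1 − 3.56| / 0.95 = 0.5684
Noncentrality parameter: δ = d·√(n/2) = 0.5684 × √(28/2) = 2.1268
Critical value for a two-sided test at α = 0.01: z_{α/2} = 2.576.
Power = Φ(δ − 2.576) + Φ(−δ − 2.576) = Φ(-0.449) + Φ(-4.703) = 0.3267 + 0.0000 = 0.3267.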